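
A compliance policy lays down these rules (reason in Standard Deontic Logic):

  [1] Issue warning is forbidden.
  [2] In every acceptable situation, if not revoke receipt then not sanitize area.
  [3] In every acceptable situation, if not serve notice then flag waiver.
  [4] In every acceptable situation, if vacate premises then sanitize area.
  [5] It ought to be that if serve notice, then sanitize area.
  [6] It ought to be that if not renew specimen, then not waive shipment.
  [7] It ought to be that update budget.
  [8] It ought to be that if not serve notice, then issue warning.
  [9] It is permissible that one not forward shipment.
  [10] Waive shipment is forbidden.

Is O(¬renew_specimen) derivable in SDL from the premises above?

Premise 6 is O(¬renew_specimen → ¬waive_shipment); even if O(¬waive_shipment) held, inferring O(¬renew_specimen) would be affirming the consequent — invalid.
No other premise forces O(¬renew_specimen). An ideal world satisfying every premise can still have ¬renew_specimen false, so O(¬renew_specimen) is not derivable.

No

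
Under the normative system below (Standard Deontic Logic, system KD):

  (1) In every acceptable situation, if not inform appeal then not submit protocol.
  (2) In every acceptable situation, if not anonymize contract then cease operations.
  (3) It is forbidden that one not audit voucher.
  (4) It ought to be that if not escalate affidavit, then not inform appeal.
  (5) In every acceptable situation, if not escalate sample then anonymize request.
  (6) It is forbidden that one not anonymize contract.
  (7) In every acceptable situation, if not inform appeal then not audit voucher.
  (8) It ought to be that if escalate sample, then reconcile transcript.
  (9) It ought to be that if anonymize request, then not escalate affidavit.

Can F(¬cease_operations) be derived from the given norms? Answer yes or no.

Premise 2 is O(¬anonymize_contract → cease_operations), but O(¬anonymize_contract) is not derivable from the premises, so it does not yield O(cease_operations).
No other premise forces O(cease_operations). An ideal world satisfying every premise can still have ¬cease_operations true, so F(¬cease_operations) is not derivable.

No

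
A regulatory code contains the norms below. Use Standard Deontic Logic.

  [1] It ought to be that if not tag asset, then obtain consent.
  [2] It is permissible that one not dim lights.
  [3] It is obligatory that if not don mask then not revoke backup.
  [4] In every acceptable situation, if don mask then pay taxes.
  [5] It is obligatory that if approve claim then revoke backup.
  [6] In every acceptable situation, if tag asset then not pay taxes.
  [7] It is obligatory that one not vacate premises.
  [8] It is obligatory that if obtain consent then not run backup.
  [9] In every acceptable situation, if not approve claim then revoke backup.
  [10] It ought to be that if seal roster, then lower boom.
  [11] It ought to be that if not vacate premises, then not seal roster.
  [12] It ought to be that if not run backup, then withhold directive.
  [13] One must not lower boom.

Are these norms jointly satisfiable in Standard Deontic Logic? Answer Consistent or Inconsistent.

Premise 10 is O(seal_roster → lower_boom), but O(seal_roster) is not derivable from the premises, so it does not yield O(lower_boom).
So O(lower_boom) is not derivable, and the apparent clash with O(¬lower_boom) does not arise.
A world satisfying every obligation exists (e.g. approve_claim=false, dim_lights=false, don_mask=true, lower_boom=false, obtain_consent=true, pay_taxes=true, revoke_backup=true, run_backup=false, seal_roster=false, tag_asset=false, vacate_premises=false, withhold_directive=true); no atom is both obligatory and forbidden, so the set is consistent.

Consistent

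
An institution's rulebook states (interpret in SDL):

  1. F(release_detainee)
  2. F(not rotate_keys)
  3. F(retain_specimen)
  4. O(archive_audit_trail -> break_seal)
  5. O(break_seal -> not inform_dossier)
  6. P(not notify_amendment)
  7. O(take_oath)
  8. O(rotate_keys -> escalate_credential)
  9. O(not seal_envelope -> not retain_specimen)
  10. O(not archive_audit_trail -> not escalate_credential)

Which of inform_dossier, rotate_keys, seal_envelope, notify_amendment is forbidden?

Premise 2, F(not rotate_keys), is equivalent to O(rotate_keys).
From O(rotate_keys) and premise 8, O(rotate_keys -> escalate_credential), we obtain O(escalate_credential).
Premise 10 is O(not archive_audit_trail -> not escalate_credential); contrapositively O(escalate_credential -> archive_audit_trail). Since O(escalate_credential) holds, K gives O(archive_audit_trail).
With premise 4, O(archive_audit_trail -> break_seal), the K-axiom yields O(break_seal).
Premise 5 is O(break_seal -> not inform_dossier); since O(break_seal), deontic closure gives O(not inform_dossier).
So O(not inform_dossier) holds, i.e. inform_dossier is forbidden. None of the other listed options is forbidden under the premises.

inform_dossier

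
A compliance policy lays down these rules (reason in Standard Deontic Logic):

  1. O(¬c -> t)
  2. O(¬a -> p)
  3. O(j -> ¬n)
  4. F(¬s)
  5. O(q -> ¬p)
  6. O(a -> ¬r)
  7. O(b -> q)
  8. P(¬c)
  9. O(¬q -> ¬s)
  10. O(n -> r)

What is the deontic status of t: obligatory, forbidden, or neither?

Premise 1 is O(¬c -> t), but O(¬c) is not derivable from the premises (the permission P(¬c) asserts only ¬O(c), not O(¬c)), so it does not yield O(t).
No premise or chain of K-axiom applications forces O(t), and none forces O(¬t). So t is neither obligatory nor forbidden under these norms.

Neither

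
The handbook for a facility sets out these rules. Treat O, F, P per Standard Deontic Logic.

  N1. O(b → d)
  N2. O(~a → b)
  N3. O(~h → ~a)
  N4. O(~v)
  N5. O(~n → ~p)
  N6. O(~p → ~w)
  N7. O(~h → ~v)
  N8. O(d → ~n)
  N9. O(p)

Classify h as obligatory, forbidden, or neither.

Obligatory

Premise 9 gives O(p).
Premise 5, O(~n → ~p), contraposes to O(p → n); with O(p) we get O(n).
Premise 8, O(d → ~n), contraposes to O(n → ~d); with O(n) we get O(~d).
Premise 1 is O(b → d); contrapositively O(~d → ~b). Since O(~d) holds, K gives O(~b).
The contrapositive of premise 2 (O(~a → b)) is O(~b → a), and O(~b) is already established, so O(a).
The contrapositive of premise 3 (O(~h → ~a)) is O(a → h), and O(a) is already established, so O(h).
Premises 4, 6, 7 do not contribute to this derivation.
Hence h is obligatory.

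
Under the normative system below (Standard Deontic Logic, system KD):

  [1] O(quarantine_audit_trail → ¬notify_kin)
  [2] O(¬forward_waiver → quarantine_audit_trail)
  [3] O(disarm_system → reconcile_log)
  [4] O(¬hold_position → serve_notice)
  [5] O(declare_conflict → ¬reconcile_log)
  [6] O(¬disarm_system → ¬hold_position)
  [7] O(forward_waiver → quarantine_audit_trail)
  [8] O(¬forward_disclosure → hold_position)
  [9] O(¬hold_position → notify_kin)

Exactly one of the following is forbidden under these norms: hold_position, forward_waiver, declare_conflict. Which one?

Premises 2 and 7 are O(¬forward_waiver → quarantine_audit_trail) and O(forward_waiver → quarantine_audit_trail); every ideal world satisfies ¬forward_waiver or forward_waiver, so in either case quarantine_audit_trail holds — hence O(quarantine_audit_trail).
From O(quarantine_audit_trail) and premise 1, O(quarantine_audit_trail → ¬notify_kin), we obtain O(¬notify_kin).
Premise 9 is O(¬hold_position → notify_kin); contrapositively O(¬notify_kin → hold_position). Since O(¬notify_kin) holds, K gives O(hold_position).
Premise 6 is O(¬disarm_system → ¬hold_position); contrapositively O(hold_position → disarm_system). Since O(hold_position) holds, K gives O(disarm_system).
With premise 3, O(disarm_system → reconcile_log), the K-axiom yields O(reconcile_log).
Premise 5, O(declare_conflict → ¬reconcile_log), contraposes to O(reconcile_log → ¬declare_conflict); with O(reconcile_log) we get O(¬declare_conflict).
So O(¬declare_conflict) holds, i.e. declare_conflict is forbidden. None of the other listed options is forbidden under the premises.

declare_conflict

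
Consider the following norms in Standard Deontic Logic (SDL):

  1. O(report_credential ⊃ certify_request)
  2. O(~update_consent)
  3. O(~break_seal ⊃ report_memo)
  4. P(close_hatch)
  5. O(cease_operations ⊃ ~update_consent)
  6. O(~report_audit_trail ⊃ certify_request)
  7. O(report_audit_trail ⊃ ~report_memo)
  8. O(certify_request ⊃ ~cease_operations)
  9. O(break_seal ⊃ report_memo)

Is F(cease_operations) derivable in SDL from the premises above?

Yes

Premises 9 and 3 cover both cases: O(break_seal ⊃ report_memo) and O(~break_seal ⊃ report_memo). Since break_seal ∨ ~break_seal is a tautology, O(report_memo) follows.
Premise 7 is O(report_audit_trail ⊃ ~report_memo); contrapositively O(report_memo ⊃ ~report_audit_trail). Since O(report_memo) holds, K gives O(~report_audit_trail).
Applying K to premise 6 (O(~report_audit_trail ⊃ certify_request)) and O(~report_audit_trail) yields O(certify_request).
With premise 8, O(certify_request ⊃ ~cease_operations), the K-axiom yields O(~cease_operations).
Premises 1, 2, 4, 5 do not contribute to this derivation.
So O(~cease_operations) holds, i.e. F(cease_operations). The claim follows.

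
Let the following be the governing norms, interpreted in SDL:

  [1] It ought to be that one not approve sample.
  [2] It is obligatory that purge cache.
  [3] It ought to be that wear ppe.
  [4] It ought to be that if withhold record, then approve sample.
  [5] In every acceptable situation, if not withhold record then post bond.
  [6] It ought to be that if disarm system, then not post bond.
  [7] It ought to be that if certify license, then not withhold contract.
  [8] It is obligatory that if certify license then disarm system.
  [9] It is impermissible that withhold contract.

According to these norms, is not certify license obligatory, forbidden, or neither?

Premise 1 states O(¬approve_sample) outright.
Premise 4 is O(withhold_record → approve_sample); contrapositively O(¬approve_sample → ¬withhold_record). Since O(¬approve_sample) holds, K gives O(¬withhold_record).
From O(¬withhold_record) and premise 5, O(¬withhold_record → post_bond), we obtain O(post_bond).
Premise 6 is O(disarm_system → ¬post_bond); contrapositively O(post_bond → ¬disarm_system). Since O(post_bond) holds, K gives O(¬disarm_system).
Premise 8 is O(certify_license → disarm_system); contrapositively O(¬disarm_system → ¬certify_license). Since O(¬disarm_system) holds, K gives O(¬certify_license).
Premises 2, 3, 7, 9 do not contribute to this derivation.
Hence ¬certify_license is obligatory.

Obligatory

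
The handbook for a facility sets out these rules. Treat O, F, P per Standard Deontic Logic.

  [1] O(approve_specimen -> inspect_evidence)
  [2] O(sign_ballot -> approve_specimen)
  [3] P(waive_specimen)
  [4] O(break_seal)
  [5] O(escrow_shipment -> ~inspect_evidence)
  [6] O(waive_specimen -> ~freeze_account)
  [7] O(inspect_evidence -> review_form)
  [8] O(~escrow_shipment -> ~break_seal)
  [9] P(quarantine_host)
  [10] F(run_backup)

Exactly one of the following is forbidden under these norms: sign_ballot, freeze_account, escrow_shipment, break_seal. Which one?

From premise 4 we have O(break_seal).
The contrapositive of premise 8 (O(~escrow_shipment -> ~break_seal)) is O(break_seal -> escrow_shipment), and O(break_seal) is already established, so O(escrow_shipment).
From O(escrow_shipment) and premise 5, O(escrow_shipment -> ~inspect_evidence), we obtain O(~inspect_evidence).
The contrapositive of premise 1 (O(approve_specimen -> inspect_evidence)) is O(~inspect_evidence -> ~approve_specimen), and O(~inspect_evidence) is already established, so O(~approve_specimen).
The contrapositive of premise 2 (O(sign_ballot -> approve_specimen)) is O(~approve_specimen -> ~sign_ballot), and O(~approve_specimen) is already established, so O(~sign_ballot).
So O(~sign_ballot) holds, i.e. sign_ballot is forbidden. None of the other listed options is forbidden under the premises.

sign_ballot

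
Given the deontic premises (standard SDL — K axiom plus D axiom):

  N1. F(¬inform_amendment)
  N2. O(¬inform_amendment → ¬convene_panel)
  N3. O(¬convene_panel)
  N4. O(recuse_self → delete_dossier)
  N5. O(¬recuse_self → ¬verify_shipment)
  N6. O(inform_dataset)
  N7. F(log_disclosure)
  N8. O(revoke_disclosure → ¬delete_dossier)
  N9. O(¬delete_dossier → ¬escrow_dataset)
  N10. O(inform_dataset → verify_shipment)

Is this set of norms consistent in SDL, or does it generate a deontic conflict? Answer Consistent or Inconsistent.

Premise 2 is O(¬inform_amendment → ¬convene_panel); even if O(¬convene_panel) held, inferring O(¬inform_amendment) would be affirming the consequent — invalid.
So O(¬inform_amendment) is not derivable, and the apparent clash with O(inform_amendment) does not arise.
A world satisfying every obligation exists (e.g. convene_panel=false, delete_dossier=true, escrow_dataset=false, inform_amendment=true, inform_dataset=true, log_disclosure=false, recuse_self=true, revoke_disclosure=false, verify_shipment=true); no atom is both obligatory and forbidden, so the set is consistent.

Consistent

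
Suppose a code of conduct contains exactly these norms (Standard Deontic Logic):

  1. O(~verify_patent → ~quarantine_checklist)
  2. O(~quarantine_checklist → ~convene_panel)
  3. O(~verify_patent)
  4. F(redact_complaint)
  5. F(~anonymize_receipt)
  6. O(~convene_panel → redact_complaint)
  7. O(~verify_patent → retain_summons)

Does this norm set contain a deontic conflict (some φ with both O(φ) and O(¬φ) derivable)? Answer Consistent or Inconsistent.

Inconsistent

Premise 4, F(redact_complaint), is equivalent to O(~redact_complaint).
Premise 6 is O(~convene_panel → redact_complaint); contrapositively O(~redact_complaint → convene_panel). Since O(~redact_complaint) holds, K gives O(convene_panel).
The contrapositive of premise 2 (O(~quarantine_checklist → ~convene_panel)) is O(convene_panel → quarantine_checklist), and O(convene_panel) is already established, so O(quarantine_checklist).
The contrapositive of premise 1 (O(~verify_patent → ~quarantine_checklist)) is O(quarantine_checklist → verify_patent), and O(quarantine_checklist) is already established, so O(verify_patent).
However, premise 3 gives O(~verify_patent).
We now have both O(verify_patent) and O(~verify_patent) — verify_patent is simultaneously obligatory and forbidden, violating the D-axiom.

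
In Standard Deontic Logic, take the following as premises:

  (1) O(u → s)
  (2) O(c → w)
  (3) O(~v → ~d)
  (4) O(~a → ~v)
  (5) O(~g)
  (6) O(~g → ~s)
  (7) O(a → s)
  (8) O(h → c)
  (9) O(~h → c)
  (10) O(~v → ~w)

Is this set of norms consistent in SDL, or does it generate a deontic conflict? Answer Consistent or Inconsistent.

Inconsistent

By case analysis on ~h: premise 9 gives O(~h → c) and premise 8 gives O(h → c), so O(c) either way.
From O(c) and premise 2, O(c → w), we obtain O(w).
Premise 10 is O(~v → ~w); contrapositively O(w → v). Since O(w) holds, K gives O(v).
Premise 4, O(~a → ~v), contraposes to O(v → a); with O(v) we get O(a).
Premise 7 is O(a → s); since O(a), deontic closure gives O(s).
Premise 6, O(~g → ~s), contraposes to O(s → g); with O(s) we get O(g).
However, premise 5 gives O(~g).
We now have both O(g) and O(~g) — g is simultaneously obligatory and forbidden, violating the D-axiom.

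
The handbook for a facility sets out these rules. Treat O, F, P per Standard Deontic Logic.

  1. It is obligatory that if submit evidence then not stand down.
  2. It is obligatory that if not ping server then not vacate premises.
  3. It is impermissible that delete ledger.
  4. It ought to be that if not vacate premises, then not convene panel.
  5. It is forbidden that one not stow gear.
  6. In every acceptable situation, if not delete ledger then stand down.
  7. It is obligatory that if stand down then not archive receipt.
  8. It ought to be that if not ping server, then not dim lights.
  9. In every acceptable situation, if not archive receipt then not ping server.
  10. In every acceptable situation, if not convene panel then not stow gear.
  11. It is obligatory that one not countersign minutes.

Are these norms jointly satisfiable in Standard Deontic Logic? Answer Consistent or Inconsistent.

Inconsistent

Premise 5, F(¬stow_gear), is equivalent to O(stow_gear).
Premise 10, O(¬convene_panel → ¬stow_gear), contraposes to O(stow_gear → convene_panel); with O(stow_gear) we get O(convene_panel).
The contrapositive of premise 4 (O(¬vacate_premises → ¬convene_panel)) is O(convene_panel → vacate_premises), and O(convene_panel) is already established, so O(vacate_premises).
The contrapositive of premise 2 (O(¬ping_server → ¬vacate_premises)) is O(vacate_premises → ping_server), and O(vacate_premises) is already established, so O(ping_server).
The contrapositive of premise 9 (O(¬archive_receipt → ¬ping_server)) is O(ping_server → archive_receipt), and O(ping_server) is already established, so O(archive_receipt).
Premise 7 is O(stand_down → ¬archive_receipt); contrapositively O(archive_receipt → ¬stand_down). Since O(archive_receipt) holds, K gives O(¬stand_down).
The contrapositive of premise 6 (O(¬delete_ledger → stand_down)) is O(¬stand_down → delete_ledger), and O(¬stand_down) is already established, so O(delete_ledger).
Yet premise 3 is F(delete_ledger), i.e. O(¬delete_ledger).
We now have both O(delete_ledger) and O(¬delete_ledger) — delete_ledger is simultaneously obligatory and forbidden, violating the D-axiom.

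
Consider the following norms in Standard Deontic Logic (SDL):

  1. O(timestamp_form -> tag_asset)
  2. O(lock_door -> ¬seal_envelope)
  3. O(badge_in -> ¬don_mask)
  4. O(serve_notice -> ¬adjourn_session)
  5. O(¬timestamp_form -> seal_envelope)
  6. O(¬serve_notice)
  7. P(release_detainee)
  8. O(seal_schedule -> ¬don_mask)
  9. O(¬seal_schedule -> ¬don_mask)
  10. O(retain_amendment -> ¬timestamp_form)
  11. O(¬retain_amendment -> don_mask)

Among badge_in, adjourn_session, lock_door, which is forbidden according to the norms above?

lock_door

Premises 8 and 9 cover both cases: O(seal_schedule -> ¬don_mask) and O(¬seal_schedule -> ¬don_mask). Since seal_schedule ∨ ¬seal_schedule is a tautology, O(¬don_mask) follows.
The contrapositive of premise 11 (O(¬retain_amendment -> don_mask)) is O(¬don_mask -> retain_amendment), and O(¬don_mask) is already established, so O(retain_amendment).
With premise 10, O(retain_amendment -> ¬timestamp_form), the K-axiom yields O(¬timestamp_form).
Applying K to premise 5 (O(¬timestamp_form -> seal_envelope)) and O(¬timestamp_form) yields O(seal_envelope).
The contrapositive of premise 2 (O(lock_door -> ¬seal_envelope)) is O(seal_envelope -> ¬lock_door), and O(seal_envelope) is already established, so O(¬lock_door).
So O(¬lock_door) holds, i.e. lock_door is forbidden. None of the other listed options is forbidden under the premises.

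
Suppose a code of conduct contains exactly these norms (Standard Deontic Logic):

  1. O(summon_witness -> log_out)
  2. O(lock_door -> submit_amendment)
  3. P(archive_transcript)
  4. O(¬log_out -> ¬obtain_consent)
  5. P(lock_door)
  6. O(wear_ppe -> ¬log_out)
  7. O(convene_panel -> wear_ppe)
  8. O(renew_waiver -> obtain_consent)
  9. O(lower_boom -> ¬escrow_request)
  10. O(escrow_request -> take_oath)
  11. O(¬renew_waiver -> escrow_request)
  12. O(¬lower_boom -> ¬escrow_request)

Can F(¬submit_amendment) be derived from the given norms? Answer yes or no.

No

Premise 2 is O(lock_door -> submit_amendment), but O(lock_door) is not derivable from the premises (the permission P(lock_door) asserts only ¬O(¬lock_door), not O(lock_door)), so it does not yield O(submit_amendment).
No other premise forces O(submit_amendment). An ideal world satisfying every premise can still have ¬submit_amendment true, so F(¬submit_amendment) is not derivable.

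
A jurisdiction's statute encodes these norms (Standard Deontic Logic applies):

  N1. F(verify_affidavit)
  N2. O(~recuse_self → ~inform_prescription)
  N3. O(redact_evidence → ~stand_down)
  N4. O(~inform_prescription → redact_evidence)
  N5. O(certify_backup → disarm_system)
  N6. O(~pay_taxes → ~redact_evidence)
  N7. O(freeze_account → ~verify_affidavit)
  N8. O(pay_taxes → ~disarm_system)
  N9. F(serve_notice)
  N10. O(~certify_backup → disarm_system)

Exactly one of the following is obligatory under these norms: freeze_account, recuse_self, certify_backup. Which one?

Premises 5 and 10 are O(certify_backup → disarm_system) and O(~certify_backup → disarm_system); every ideal world satisfies certify_backup or ~certify_backup, so in either case disarm_system holds — hence O(disarm_system).
Premise 8 is O(pay_taxes → ~disarm_system); contrapositively O(disarm_system → ~pay_taxes). Since O(disarm_system) holds, K gives O(~pay_taxes).
Applying K to premise 6 (O(~pay_taxes → ~redact_evidence)) and O(~pay_taxes) yields O(~redact_evidence).
Premise 4, O(~inform_prescription → redact_evidence), contraposes to O(~redact_evidence → inform_prescription); with O(~redact_evidence) we get O(inform_prescription).
Premise 2, O(~recuse_self → ~inform_prescription), contraposes to O(inform_prescription → recuse_self); with O(inform_prescription) we get O(recuse_self).
So O(recuse_self) holds — recuse_self is obligatory. None of the other listed options is made obligatory by any chain of premises.

recuse_self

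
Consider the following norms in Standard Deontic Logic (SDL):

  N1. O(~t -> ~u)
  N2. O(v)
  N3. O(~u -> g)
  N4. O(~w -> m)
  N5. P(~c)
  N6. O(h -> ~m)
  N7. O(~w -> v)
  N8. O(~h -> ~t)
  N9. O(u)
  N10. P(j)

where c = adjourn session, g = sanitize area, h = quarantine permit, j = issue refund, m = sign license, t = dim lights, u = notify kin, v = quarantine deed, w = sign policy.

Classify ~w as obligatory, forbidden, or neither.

Premise 9 states O(u) outright.
Premise 1, O(~t -> ~u), contraposes to O(u -> t); with O(u) we get O(t).
Premise 8 is O(~h -> ~t); contrapositively O(t -> h). Since O(t) holds, K gives O(h).
Premise 6 is O(h -> ~m); since O(h), deontic closure gives O(~m).
The contrapositive of premise 4 (O(~w -> m)) is O(~m -> w), and O(~m) is already established, so O(w).
Premises 2, 3, 5, 7, 10 do not contribute to this derivation.
Thus O(w), which is F(~w): ~w is forbidden.

Forbidden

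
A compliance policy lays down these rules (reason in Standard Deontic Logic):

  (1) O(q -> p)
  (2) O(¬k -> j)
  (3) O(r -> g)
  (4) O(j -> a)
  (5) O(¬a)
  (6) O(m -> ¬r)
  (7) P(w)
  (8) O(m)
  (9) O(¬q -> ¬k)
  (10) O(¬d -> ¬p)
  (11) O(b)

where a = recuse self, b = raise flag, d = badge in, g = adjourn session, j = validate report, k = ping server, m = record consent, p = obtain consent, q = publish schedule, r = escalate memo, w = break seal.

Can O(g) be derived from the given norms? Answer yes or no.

No

Premise 3 is O(r -> g), but O(r) is not derivable from the premises, so it does not yield O(g).
No other premise forces O(g). An ideal world satisfying every premise can still have g false, so O(g) is not derivable.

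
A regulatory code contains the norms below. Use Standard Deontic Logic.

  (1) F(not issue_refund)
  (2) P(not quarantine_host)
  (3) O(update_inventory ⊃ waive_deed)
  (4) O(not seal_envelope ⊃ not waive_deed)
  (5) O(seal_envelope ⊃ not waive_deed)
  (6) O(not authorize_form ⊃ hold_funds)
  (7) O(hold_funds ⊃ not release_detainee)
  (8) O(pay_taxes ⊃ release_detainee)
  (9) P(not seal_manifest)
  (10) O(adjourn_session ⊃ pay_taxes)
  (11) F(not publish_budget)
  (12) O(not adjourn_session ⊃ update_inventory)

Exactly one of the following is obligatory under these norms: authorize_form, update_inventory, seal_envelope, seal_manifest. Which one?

authorize_form

Premises 4 and 5 are O(not seal_envelope ⊃ not waive_deed) and O(seal_envelope ⊃ not waive_deed); every ideal world satisfies not seal_envelope or seal_envelope, so in either case not waive_deed holds — hence O(not waive_deed).
The contrapositive of premise 3 (O(update_inventory ⊃ waive_deed)) is O(not waive_deed ⊃ not update_inventory), and O(not waive_deed) is already established, so O(not update_inventory).
Premise 12 is O(not adjourn_session ⊃ update_inventory); contrapositively O(not update_inventory ⊃ adjourn_session). Since O(not update_inventory) holds, K gives O(adjourn_session).
Applying K to premise 10 (O(adjourn_session ⊃ pay_taxes)) and O(adjourn_session) yields O(pay_taxes).
Premise 8 is O(pay_taxes ⊃ release_detainee); since O(pay_taxes), deontic closure gives O(release_detainee).
The contrapositive of premise 7 (O(hold_funds ⊃ not release_detainee)) is O(release_detainee ⊃ not hold_funds), and O(release_detainee) is already established, so O(not hold_funds).
Premise 6, O(not authorize_form ⊃ hold_funds), contraposes to O(not hold_funds ⊃ authorize_form); with O(not hold_funds) we get O(authorize_form).
So O(authorize_form) holds — authorize_form is obligatory. None of the other listed options is made obligatory by any chain of premises.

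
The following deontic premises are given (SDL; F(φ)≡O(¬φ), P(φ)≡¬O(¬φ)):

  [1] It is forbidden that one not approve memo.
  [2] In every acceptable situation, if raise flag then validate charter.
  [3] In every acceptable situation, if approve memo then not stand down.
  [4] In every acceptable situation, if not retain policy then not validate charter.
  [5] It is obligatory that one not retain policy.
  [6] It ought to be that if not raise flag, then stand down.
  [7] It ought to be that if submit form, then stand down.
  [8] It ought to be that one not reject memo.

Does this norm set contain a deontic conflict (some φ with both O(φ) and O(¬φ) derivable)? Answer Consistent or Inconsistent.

Premise 5 states O(¬retain_policy) outright.
With premise 4, O(¬retain_policy → ¬validate_charter), the K-axiom yields O(¬validate_charter).
Premise 2 is O(raise_flag → validate_charter); contrapositively O(¬validate_charter → ¬raise_flag). Since O(¬validate_charter) holds, K gives O(¬raise_flag).
From O(¬raise_flag) and premise 6, O(¬raise_flag → stand_down), we obtain O(stand_down).
The contrapositive of premise 3 (O(approve_memo → ¬stand_down)) is O(stand_down → ¬approve_memo), and O(stand_down) is already established, so O(¬approve_memo).
But premise 1, F(¬approve_memo), means O(approve_memo).
We now have both O(¬approve_memo) and O(approve_memo) — approve_memo is simultaneously obligatory and forbidden, violating the D-axiom.

Inconsistent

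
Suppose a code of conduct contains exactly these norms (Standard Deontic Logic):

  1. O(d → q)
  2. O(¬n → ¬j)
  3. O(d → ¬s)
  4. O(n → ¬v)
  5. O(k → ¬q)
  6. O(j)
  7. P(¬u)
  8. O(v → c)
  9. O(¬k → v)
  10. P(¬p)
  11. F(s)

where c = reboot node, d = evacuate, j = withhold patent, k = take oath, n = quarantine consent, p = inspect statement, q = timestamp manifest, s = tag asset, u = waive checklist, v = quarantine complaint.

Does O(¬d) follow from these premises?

Yes

Premise 6 states O(j) outright.
The contrapositive of premise 2 (O(¬n → ¬j)) is O(j → n), and O(j) is already established, so O(n).
Premise 4 is O(n → ¬v); since O(n), deontic closure gives O(¬v).
Premise 9 is O(¬k → v); contrapositively O(¬v → k). Since O(¬v) holds, K gives O(k).
Premise 5 is O(k → ¬q); since O(k), deontic closure gives O(¬q).
Premise 1, O(d → q), contraposes to O(¬q → ¬d); with O(¬q) we get O(¬d).
Premises 3, 7, 8, 10, 11 do not contribute to this derivation.
So O(¬d) follows.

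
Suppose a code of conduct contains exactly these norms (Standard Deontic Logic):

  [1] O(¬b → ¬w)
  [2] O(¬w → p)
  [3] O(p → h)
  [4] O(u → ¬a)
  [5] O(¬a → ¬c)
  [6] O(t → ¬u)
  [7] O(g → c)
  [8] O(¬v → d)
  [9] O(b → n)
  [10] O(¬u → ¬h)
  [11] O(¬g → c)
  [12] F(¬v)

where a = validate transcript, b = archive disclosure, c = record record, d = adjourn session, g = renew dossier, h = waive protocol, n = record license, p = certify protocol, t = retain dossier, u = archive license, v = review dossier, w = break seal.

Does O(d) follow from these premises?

No

Premise 8 is O(¬v → d), but O(¬v) is not derivable from the premises, so it does not yield O(d).
No other premise forces O(d). An ideal world satisfying every premise can still have d false, so O(d) is not derivable.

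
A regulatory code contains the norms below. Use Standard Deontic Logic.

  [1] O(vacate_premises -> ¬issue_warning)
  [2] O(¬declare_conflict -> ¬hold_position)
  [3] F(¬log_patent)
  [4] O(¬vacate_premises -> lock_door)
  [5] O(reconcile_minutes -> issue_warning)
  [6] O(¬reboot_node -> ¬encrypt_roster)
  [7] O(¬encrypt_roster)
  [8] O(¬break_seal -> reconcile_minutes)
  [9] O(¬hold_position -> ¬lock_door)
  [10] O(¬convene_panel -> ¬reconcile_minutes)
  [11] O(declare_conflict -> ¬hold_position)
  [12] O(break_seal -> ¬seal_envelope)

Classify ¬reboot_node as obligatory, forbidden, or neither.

Premise 6 is O(¬reboot_node -> ¬encrypt_roster); even if O(¬encrypt_roster) held, inferring O(¬reboot_node) would be affirming the consequent — invalid.
No premise or chain of K-axiom applications forces O(¬reboot_node), and none forces O(reboot_node). So ¬reboot_node is neither obligatory nor forbidden under these norms.

Neither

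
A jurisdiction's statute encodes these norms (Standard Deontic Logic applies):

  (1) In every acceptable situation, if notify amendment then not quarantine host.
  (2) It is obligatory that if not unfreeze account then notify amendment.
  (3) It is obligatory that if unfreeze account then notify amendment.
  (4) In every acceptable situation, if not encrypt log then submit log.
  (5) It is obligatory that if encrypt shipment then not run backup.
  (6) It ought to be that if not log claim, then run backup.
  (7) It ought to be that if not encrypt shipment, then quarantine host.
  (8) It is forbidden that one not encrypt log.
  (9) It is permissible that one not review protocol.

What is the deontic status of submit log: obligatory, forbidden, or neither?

Premise 4 is O(¬encrypt_log → submit_log), but O(¬encrypt_log) is not derivable from the premises, so it does not yield O(submit_log).
No premise or chain of K-axiom applications forces O(submit_log), and none forces O(¬submit_log). So submit_log is neither obligatory nor forbidden under these norms.

Neither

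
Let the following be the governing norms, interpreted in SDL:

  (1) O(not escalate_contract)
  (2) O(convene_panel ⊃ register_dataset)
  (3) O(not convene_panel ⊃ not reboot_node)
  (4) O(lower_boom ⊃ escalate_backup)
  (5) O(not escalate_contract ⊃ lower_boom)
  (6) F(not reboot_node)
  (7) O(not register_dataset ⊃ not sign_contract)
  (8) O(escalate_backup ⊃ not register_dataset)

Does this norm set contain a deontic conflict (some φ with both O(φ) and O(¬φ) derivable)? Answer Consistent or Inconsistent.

Premise 6, F(not reboot_node), is equivalent to O(reboot_node).
Premise 3 is O(not convene_panel ⊃ not reboot_node); contrapositively O(reboot_node ⊃ convene_panel). Since O(reboot_node) holds, K gives O(convene_panel).
Premise 2 is O(convene_panel ⊃ register_dataset); since O(convene_panel), deontic closure gives O(register_dataset).
Premise 8 is O(escalate_backup ⊃ not register_dataset); contrapositively O(register_dataset ⊃ not escalate_backup). Since O(register_dataset) holds, K gives O(not escalate_backup).
Premise 4, O(lower_boom ⊃ escalate_backup), contraposes to O(not escalate_backup ⊃ not lower_boom); with O(not escalate_backup) we get O(not lower_boom).
Premise 5 is O(not escalate_contract ⊃ lower_boom); contrapositively O(not lower_boom ⊃ escalate_contract). Since O(not lower_boom) holds, K gives O(escalate_contract).
However, premise 1 gives O(not escalate_contract).
We now have both O(escalate_contract) and O(not escalate_contract) — escalate_contract is simultaneously obligatory and forbidden, violating the D-axiom.

Inconsistent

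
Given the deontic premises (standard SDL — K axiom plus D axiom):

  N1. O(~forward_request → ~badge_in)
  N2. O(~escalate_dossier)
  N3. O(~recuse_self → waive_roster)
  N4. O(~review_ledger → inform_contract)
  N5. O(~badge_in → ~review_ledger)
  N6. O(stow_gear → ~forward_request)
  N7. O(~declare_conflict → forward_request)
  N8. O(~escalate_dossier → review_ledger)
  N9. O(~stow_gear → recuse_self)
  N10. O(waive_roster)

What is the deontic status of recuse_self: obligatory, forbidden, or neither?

From premise 2 we have O(~escalate_dossier).
Applying K to premise 8 (O(~escalate_dossier → review_ledger)) and O(~escalate_dossier) yields O(review_ledger).
Premise 5, O(~badge_in → ~review_ledger), contraposes to O(review_ledger → badge_in); with O(review_ledger) we get O(badge_in).
Premise 1 is O(~forward_request → ~badge_in); contrapositively O(badge_in → forward_request). Since O(badge_in) holds, K gives O(forward_request).
Premise 6, O(stow_gear → ~forward_request), contraposes to O(forward_request → ~stow_gear); with O(forward_request) we get O(~stow_gear).
Premise 9 is O(~stow_gear → recuse_self); since O(~stow_gear), deontic closure gives O(recuse_self).
Premises 3, 4, 7, 10 do not contribute to this derivation.
Hence recuse_self is obligatory.

Obligatory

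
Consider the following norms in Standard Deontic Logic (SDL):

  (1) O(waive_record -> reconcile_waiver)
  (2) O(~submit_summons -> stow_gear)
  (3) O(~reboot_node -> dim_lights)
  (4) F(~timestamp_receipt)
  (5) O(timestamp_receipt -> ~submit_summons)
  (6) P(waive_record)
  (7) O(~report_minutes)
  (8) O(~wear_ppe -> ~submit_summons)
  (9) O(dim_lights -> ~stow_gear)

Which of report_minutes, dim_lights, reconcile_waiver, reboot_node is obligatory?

reboot_node

Premise 4 is F(~timestamp_receipt), i.e. O(timestamp_receipt).
Premise 5 is O(timestamp_receipt -> ~submit_summons); since O(timestamp_receipt), deontic closure gives O(~submit_summons).
With premise 2, O(~submit_summons -> stow_gear), the K-axiom yields O(stow_gear).
Premise 9, O(dim_lights -> ~stow_gear), contraposes to O(stow_gear -> ~dim_lights); with O(stow_gear) we get O(~dim_lights).
The contrapositive of premise 3 (O(~reboot_node -> dim_lights)) is O(~dim_lights -> reboot_node), and O(~dim_lights) is already established, so O(reboot_node).
So O(reboot_node) holds — reboot_node is obligatory. None of the other listed options is made obligatory by any chain of premises.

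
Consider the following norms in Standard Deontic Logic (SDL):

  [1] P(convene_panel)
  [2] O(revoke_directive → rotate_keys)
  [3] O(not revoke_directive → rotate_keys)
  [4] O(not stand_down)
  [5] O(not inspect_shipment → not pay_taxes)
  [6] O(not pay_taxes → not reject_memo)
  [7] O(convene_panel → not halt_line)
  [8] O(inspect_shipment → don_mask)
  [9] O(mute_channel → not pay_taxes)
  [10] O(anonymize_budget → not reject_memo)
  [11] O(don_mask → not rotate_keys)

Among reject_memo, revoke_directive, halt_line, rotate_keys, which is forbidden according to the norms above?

reject_memo

Premises 3 and 2 are O(not revoke_directive → rotate_keys) and O(revoke_directive → rotate_keys); every ideal world satisfies not revoke_directive or revoke_directive, so in either case rotate_keys holds — hence O(rotate_keys).
The contrapositive of premise 11 (O(don_mask → not rotate_keys)) is O(rotate_keys → not don_mask), and O(rotate_keys) is already established, so O(not don_mask).
Premise 8 is O(inspect_shipment → don_mask); contrapositively O(not don_mask → not inspect_shipment). Since O(not don_mask) holds, K gives O(not inspect_shipment).
With premise 5, O(not inspect_shipment → not pay_taxes), the K-axiom yields O(not pay_taxes).
With premise 6, O(not pay_taxes → not reject_memo), the K-axiom yields O(not reject_memo).
So O(not reject_memo) holds, i.e. reject_memo is forbidden. None of the other listed options is forbidden under the premises.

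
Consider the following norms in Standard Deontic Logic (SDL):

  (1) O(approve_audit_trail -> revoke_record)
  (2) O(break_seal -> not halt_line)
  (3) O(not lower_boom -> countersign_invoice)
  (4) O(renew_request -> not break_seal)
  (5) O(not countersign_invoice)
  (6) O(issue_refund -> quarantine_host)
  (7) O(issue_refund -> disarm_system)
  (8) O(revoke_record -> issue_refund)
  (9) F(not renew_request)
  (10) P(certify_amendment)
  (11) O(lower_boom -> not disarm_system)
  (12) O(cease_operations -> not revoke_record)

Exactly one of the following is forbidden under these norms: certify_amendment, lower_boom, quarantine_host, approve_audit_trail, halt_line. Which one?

approve_audit_trail

Premise 5 gives O(not countersign_invoice).
Premise 3, O(not lower_boom -> countersign_invoice), contraposes to O(not countersign_invoice -> lower_boom); with O(not countersign_invoice) we get O(lower_boom).
Premise 11 is O(lower_boom -> not disarm_system); since O(lower_boom), deontic closure gives O(not disarm_system).
Premise 7, O(issue_refund -> disarm_system), contraposes to O(not disarm_system -> not issue_refund); with O(not disarm_system) we get O(not issue_refund).
Premise 8 is O(revoke_record -> issue_refund); contrapositively O(not issue_refund -> not revoke_record). Since O(not issue_refund) holds, K gives O(not revoke_record).
The contrapositive of premise 1 (O(approve_audit_trail -> revoke_record)) is O(not revoke_record -> not approve_audit_trail), and O(not revoke_record) is already established, so O(not approve_audit_trail).
So O(not approve_audit_trail) holds, i.e. approve_audit_trail is forbidden. None of the other listed options is forbidden under the premises.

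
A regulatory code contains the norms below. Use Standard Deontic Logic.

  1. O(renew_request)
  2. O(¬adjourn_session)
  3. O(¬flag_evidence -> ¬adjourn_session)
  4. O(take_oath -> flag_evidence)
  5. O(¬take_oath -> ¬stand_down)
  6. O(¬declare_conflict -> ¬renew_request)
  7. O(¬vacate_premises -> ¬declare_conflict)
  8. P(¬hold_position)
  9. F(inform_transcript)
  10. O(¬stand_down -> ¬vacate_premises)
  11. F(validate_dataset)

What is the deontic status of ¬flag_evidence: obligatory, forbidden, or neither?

Forbidden

From premise 1 we have O(renew_request).
The contrapositive of premise 6 (O(¬declare_conflict -> ¬renew_request)) is O(renew_request -> declare_conflict), and O(renew_request) is already established, so O(declare_conflict).
The contrapositive of premise 7 (O(¬vacate_premises -> ¬declare_conflict)) is O(declare_conflict -> vacate_premises), and O(declare_conflict) is already established, so O(vacate_premises).
The contrapositive of premise 10 (O(¬stand_down -> ¬vacate_premises)) is O(vacate_premises -> stand_down), and O(vacate_premises) is already established, so O(stand_down).
Premise 5 is O(¬take_oath -> ¬stand_down); contrapositively O(stand_down -> take_oath). Since O(stand_down) holds, K gives O(take_oath).
With premise 4, O(take_oath -> flag_evidence), the K-axiom yields O(flag_evidence).
Premises 2, 3, 8, 9, 11 do not contribute to this derivation.
Thus O(flag_evidence), which is F(¬flag_evidence): ¬flag_evidence is forbidden.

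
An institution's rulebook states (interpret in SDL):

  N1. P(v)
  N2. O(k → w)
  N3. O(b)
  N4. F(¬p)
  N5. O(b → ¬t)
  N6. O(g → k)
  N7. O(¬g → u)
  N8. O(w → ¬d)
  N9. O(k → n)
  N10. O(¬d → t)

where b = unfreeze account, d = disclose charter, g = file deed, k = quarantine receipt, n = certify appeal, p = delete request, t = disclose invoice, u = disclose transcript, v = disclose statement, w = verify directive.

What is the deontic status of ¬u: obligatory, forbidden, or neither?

Forbidden

Premise 3 states O(b) outright.
With premise 5, O(b → ¬t), the K-axiom yields O(¬t).
Premise 10, O(¬d → t), contraposes to O(¬t → d); with O(¬t) we get O(d).
Premise 8, O(w → ¬d), contraposes to O(d → ¬w); with O(d) we get O(¬w).
Premise 2 is O(k → w); contrapositively O(¬w → ¬k). Since O(¬w) holds, K gives O(¬k).
Premise 6, O(g → k), contraposes to O(¬k → ¬g); with O(¬k) we get O(¬g).
Applying K to premise 7 (O(¬g → u)) and O(¬g) yields O(u).
Premises 1, 4, 9 do not contribute to this derivation.
Thus O(u), which is F(¬u): ¬u is forbidden.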